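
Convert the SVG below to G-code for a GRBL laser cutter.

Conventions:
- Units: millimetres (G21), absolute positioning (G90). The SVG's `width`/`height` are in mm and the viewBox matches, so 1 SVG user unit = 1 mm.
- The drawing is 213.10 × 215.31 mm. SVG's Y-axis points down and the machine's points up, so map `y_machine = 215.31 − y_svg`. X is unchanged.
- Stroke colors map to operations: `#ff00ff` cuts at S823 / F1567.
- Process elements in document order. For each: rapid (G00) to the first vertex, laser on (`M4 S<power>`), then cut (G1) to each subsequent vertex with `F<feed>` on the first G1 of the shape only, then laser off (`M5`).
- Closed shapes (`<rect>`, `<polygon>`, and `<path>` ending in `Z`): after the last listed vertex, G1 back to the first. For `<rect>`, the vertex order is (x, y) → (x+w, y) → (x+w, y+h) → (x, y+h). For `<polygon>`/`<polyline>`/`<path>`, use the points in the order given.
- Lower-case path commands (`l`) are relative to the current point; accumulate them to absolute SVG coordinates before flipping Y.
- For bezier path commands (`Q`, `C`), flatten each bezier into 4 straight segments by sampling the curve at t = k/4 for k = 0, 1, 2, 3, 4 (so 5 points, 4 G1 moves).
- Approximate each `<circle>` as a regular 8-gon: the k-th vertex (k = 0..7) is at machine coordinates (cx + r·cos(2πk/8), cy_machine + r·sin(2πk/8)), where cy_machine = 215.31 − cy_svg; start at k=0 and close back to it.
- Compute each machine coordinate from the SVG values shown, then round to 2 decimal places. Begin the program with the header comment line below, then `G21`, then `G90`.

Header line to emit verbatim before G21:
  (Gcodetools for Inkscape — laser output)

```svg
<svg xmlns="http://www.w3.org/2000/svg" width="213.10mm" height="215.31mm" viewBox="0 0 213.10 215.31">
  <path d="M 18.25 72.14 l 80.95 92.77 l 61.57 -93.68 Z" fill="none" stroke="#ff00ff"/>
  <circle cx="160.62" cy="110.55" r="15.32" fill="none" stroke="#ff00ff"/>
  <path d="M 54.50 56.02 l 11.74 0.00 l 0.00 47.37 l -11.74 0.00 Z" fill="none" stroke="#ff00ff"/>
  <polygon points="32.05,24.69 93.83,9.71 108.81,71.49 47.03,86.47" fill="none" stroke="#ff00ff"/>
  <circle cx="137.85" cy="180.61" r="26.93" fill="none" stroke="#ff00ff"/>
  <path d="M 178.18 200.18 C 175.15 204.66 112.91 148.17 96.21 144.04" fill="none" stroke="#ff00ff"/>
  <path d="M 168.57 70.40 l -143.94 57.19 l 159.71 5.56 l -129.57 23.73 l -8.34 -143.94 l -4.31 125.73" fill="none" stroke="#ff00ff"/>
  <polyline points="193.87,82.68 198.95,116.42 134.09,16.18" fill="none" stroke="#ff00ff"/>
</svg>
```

(Gcodetools for Inkscape — laser output)
G21
G90
G00 X18.25 Y143.17
M4 S823
G1 X99.20 Y50.40 F1567
G1 X160.77 Y144.08
G1 X18.25 Y143.17
M5
G00 X175.94 Y104.76
M4 S823
G1 X171.45 Y115.59 F1567
G1 X160.62 Y120.08
G1 X149.79 Y115.59
G1 X145.30 Y104.76
G1 X149.79 Y93.93
G1 X160.62 Y89.44
G1 X171.45 Y93.93
G1 X175.94 Y104.76
M5
G00 X54.50 Y159.29
M4 S823
G1 X66.24 Y159.29 F1567
G1 X66.24 Y111.92
G1 X54.50 Y111.92
G1 X54.50 Y159.29
M5
G00 X32.05 Y190.62
M4 S823
G1 X93.83 Y205.60 F1567
G1 X108.81 Y143.82
G1 X47.03 Y128.84
G1 X32.05 Y190.62
M5
G00 X164.78 Y34.70
M4 S823
G1 X156.89 Y53.74 F1567
G1 X137.85 Y61.63
G1 X118.81 Y53.74
G1 X110.92 Y34.70
G1 X118.81 Y15.66
G1 X137.85 Y7.77
G1 X156.89 Y15.66
G1 X164.78 Y34.70
M5
G00 X178.18 Y15.13
M4 S823
G1 X166.44 Y21.43 F1567
G1 X142.32 Y39.97
G1 X115.64 Y60.13
G1 X96.21 Y71.27
M5
G00 X168.57 Y144.91
M4 S823
G1 X24.63 Y87.72 F1567
G1 X184.34 Y82.16
G1 X54.77 Y58.43
G1 X46.43 Y202.37
G1 X42.12 Y76.64
M5
G00 X193.87 Y132.63
M4 S823
G1 X198.95 Y98.89 F1567
G1 X134.09 Y199.13
M5

viewBox `0 0 213.10 215.31` with mm width/height → 1 unit = 1 mm. Flip: y_m = 215.31 − y_svg.

**Shape 1** — `<path>` closed polygon, stroke `#ff00ff` → cut (S823, F1567). Machine vertices: (18.25,143.17) → (99.20,50.40) → (160.77,144.08) → (18.25,143.17). Closed: final G1 returns to the first vertex.

**Shape 2** — `<circle>` circle, stroke `#ff00ff` → cut (S823, F1567). Machine vertices: (175.94,104.76) → (171.45,115.59) → (160.62,120.08) → (149.79,115.59) → (145.30,104.76) → (149.79,93.93) → (160.62,89.44) → (171.45,93.93) → (175.94,104.76). Closed: final G1 returns to the first vertex.

**Shape 3** — `<path>` rectangle, stroke `#ff00ff` → cut (S823, F1567). Machine vertices: (54.50,159.29) → (66.24,159.29) → (66.24,111.92) → (54.50,111.92) → (54.50,159.29). Closed: final G1 returns to the first vertex.

**Shape 4** — `<polygon>` regular polygon, stroke `#ff00ff` → cut (S823, F1567). Machine vertices: (32.05,190.62) → (93.83,205.60) → (108.81,143.82) → (47.03,128.84) → (32.05,190.62). Closed: final G1 returns to the first vertex.

**Shape 5** — `<circle>` circle, stroke `#ff00ff` → cut (S823, F1567). Machine vertices: (164.78,34.70) → (156.89,53.74) → (137.85,61.63) → (118.81,53.74) → (110.92,34.70) → (118.81,15.66) → (137.85,7.77) → (156.89,15.66) → (164.78,34.70). Closed: final G1 returns to the first vertex.

**Shape 6** — `<path>` cubic bezier, stroke `#ff00ff` → cut (S823, F1567). Control points (SVG): P0=(178.18,200.18), P1=(175.15,204.66), P2=(112.91,148.17), P3=(96.21,144.04); sampled at t=k/4. Machine vertices: (178.18,15.13) → (166.44,21.43) → (142.32,39.97) → (115.64,60.13) → (96.21,71.27). Open path.

**Shape 7** — `<path>` open polyline, stroke `#ff00ff` → cut (S823, F1567). Machine vertices: (168.57,144.91) → (24.63,87.72) → (184.34,82.16) → (54.77,58.43) → (46.43,202.37) → (42.12,76.64). Open path.

**Shape 8** — `<polyline>` open polyline, stroke `#ff00ff` → cut (S823, F1567). Machine vertices: (193.87,132.63) → (198.95,98.89) → (134.09,199.13). Open path.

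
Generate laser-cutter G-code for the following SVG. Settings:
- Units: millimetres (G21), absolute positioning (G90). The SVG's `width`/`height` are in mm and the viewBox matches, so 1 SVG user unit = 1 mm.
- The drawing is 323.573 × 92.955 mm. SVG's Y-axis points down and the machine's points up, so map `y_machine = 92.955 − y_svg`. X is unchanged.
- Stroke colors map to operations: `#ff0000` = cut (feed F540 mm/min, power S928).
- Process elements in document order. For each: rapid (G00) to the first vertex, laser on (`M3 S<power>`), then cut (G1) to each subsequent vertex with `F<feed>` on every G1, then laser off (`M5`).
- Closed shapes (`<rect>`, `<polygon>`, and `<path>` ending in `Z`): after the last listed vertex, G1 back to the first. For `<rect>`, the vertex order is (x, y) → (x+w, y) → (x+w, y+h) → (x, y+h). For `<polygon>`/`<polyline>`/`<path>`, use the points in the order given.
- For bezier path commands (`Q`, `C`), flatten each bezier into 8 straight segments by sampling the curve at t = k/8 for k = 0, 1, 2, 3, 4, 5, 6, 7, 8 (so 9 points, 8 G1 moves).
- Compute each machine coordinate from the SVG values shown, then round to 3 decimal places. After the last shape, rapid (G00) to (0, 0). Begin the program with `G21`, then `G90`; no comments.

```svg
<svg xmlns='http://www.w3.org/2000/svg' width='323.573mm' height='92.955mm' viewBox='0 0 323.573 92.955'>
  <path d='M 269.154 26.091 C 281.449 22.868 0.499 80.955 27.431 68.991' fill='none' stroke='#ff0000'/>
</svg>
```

viewBox `0 0 323.573 92.955` with mm width/height → 1 unit = 1 mm. Flip: y_m = 92.955 − y_svg.

**Shape 1** — `<path>` cubic bezier, stroke `#ff0000` → cut (S928, F540). Control points (SVG): P0=(269.154,26.091), P1=(281.449,22.868), P2=(0.499,80.955), P3=(27.431,68.991); sampled at t=k/8. Machine vertices: (269.154,66.864) → (261.193,65.455) → (232.784,59.838) → (190.973,51.552) → (142.804,42.136) → (95.320,33.130) → (55.567,26.073) → (30.589,22.505) → (27.431,23.964). Open path.

G21
G90
G00 X269.154 Y66.864
M3 S928
G1 X261.193 Y65.455 F540
G1 X232.784 Y59.838 F540
G1 X190.973 Y51.552 F540
G1 X142.804 Y42.136 F540
G1 X95.320 Y33.130 F540
G1 X55.567 Y26.073 F540
G1 X30.589 Y22.505 F540
G1 X27.431 Y23.964 F540
M5
G00 X0.000 Y0.000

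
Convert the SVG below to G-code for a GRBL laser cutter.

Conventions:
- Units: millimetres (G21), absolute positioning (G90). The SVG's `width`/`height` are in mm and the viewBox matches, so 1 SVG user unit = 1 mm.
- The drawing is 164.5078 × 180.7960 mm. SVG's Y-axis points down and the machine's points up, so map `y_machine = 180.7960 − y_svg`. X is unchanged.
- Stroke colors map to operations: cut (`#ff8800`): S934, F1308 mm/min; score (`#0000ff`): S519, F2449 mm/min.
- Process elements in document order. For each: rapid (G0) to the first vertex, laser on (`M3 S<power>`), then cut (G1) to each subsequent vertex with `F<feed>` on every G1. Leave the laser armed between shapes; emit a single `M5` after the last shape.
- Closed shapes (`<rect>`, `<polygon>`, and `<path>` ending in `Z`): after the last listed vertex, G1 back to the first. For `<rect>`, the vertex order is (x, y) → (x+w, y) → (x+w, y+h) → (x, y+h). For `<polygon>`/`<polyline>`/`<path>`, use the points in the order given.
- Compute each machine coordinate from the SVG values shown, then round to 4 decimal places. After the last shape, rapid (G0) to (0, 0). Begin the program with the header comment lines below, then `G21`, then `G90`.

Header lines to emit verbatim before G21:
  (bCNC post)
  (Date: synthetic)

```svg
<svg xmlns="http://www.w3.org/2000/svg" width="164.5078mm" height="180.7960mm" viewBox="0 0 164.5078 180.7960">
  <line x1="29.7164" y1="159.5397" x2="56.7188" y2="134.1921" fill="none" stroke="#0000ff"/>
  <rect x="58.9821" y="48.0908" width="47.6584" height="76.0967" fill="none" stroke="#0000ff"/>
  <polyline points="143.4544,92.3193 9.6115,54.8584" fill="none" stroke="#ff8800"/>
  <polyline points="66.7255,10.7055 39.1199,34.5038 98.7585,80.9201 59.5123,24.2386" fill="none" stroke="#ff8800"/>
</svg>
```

viewBox `0 0 164.5078 180.7960` with mm width/height → 1 unit = 1 mm. Flip: y_m = 180.7960 − y_svg.

**Shape 1** — `<line>` line segment, stroke `#0000ff` → score (S519, F2449). Machine vertices: (29.7164,21.2563) → (56.7188,46.6039). Open path.

**Shape 2** — `<rect>` rectangle, stroke `#0000ff` → score (S519, F2449). Machine vertices: (58.9821,132.7052) → (106.6405,132.7052) → (106.6405,56.6085) → (58.9821,56.6085) → (58.9821,132.7052). Closed: final G1 returns to the first vertex.

**Shape 3** — `<polyline>` line segment, stroke `#ff8800` → cut (S934, F1308). Machine vertices: (143.4544,88.4767) → (9.6115,125.9376). Open path.

**Shape 4** — `<polyline>` open polyline, stroke `#ff8800` → cut (S934, F1308). Machine vertices: (66.7255,170.0905) → (39.1199,146.2922) → (98.7585,99.8759) → (59.5123,156.5574). Open path.

(bCNC post)
(Date: synthetic)
G21
G90
G0 X29.7164 Y21.2563
M3 S519
G1 X56.7188 Y46.6039 F2449
G0 X58.9821 Y132.7052
M3 S519
G1 X106.6405 Y132.7052 F2449
G1 X106.6405 Y56.6085 F2449
G1 X58.9821 Y56.6085 F2449
G1 X58.9821 Y132.7052 F2449
G0 X143.4544 Y88.4767
M3 S934
G1 X9.6115 Y125.9376 F1308
G0 X66.7255 Y170.0905
M3 S934
G1 X39.1199 Y146.2922 F1308
G1 X98.7585 Y99.8759 F1308
G1 X59.5123 Y156.5574 F1308
M5
G0 X0.0000 Y0.0000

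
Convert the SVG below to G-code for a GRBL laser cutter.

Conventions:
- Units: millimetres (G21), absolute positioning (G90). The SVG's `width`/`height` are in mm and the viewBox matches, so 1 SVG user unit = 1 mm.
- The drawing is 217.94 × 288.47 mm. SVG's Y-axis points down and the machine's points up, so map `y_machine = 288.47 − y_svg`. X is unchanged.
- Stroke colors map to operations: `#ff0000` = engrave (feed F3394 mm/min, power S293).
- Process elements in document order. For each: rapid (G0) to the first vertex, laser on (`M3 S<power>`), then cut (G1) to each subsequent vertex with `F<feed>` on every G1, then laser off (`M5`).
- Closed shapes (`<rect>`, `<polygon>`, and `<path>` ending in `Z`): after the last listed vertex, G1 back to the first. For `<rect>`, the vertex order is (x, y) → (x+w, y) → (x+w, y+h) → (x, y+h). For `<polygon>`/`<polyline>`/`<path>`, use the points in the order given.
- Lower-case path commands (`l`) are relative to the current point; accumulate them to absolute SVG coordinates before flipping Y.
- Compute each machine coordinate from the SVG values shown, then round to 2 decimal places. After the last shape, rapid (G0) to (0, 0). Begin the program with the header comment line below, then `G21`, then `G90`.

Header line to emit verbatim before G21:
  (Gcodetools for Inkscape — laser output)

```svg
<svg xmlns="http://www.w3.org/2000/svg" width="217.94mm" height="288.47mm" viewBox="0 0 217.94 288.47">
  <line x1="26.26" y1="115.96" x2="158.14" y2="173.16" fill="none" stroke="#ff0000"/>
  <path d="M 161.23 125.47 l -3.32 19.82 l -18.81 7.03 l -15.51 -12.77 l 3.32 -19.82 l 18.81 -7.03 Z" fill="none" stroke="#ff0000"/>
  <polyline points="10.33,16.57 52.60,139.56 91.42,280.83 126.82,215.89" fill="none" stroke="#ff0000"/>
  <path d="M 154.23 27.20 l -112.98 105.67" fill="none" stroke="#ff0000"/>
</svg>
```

Since the viewBox matches the mm dimensions, user units are millimetres directly. The only transform is the Y-flip y_m = 288.47 − y_svg.

Shape 1 is a line segment drawn with `<line>`. Its stroke #ff0000 means engrave at S293, F3394. After flipping Y the toolpath is (26.26,172.51) → (158.14,115.31).

Shape 2 is a regular polygon drawn with `<path>`. Its stroke #ff0000 means engrave at S293, F3394. After flipping Y the toolpath is (161.23,163.00) → (157.91,143.18) → (139.10,136.15) → (123.59,148.92) → (126.91,168.74) → (145.72,175.77) → (161.23,163.00), returning to the start.

Shape 3 is a open polyline drawn with `<polyline>`. Its stroke #ff0000 means engrave at S293, F3394. After flipping Y the toolpath is (10.33,271.90) → (52.60,148.91) → (91.42,7.64) → (126.82,72.58).

Shape 4 is a line segment drawn with `<path>`. Its stroke #ff0000 means engrave at S293, F3394. After flipping Y the toolpath is (154.23,261.27) → (41.25,155.60).

(Gcodetools for Inkscape — laser output)
G21
G90
G0 X26.26 Y172.51
M3 S293
G1 X158.14 Y115.31 F3394
M5
G0 X161.23 Y163.00
M3 S293
G1 X157.91 Y143.18 F3394
G1 X139.10 Y136.15 F3394
G1 X123.59 Y148.92 F3394
G1 X126.91 Y168.74 F3394
G1 X145.72 Y175.77 F3394
G1 X161.23 Y163.00 F3394
M5
G0 X10.33 Y271.90
M3 S293
G1 X52.60 Y148.91 F3394
G1 X91.42 Y7.64 F3394
G1 X126.82 Y72.58 F3394
M5
G0 X154.23 Y261.27
M3 S293
G1 X41.25 Y155.60 F3394
M5
G0 X0.00 Y0.00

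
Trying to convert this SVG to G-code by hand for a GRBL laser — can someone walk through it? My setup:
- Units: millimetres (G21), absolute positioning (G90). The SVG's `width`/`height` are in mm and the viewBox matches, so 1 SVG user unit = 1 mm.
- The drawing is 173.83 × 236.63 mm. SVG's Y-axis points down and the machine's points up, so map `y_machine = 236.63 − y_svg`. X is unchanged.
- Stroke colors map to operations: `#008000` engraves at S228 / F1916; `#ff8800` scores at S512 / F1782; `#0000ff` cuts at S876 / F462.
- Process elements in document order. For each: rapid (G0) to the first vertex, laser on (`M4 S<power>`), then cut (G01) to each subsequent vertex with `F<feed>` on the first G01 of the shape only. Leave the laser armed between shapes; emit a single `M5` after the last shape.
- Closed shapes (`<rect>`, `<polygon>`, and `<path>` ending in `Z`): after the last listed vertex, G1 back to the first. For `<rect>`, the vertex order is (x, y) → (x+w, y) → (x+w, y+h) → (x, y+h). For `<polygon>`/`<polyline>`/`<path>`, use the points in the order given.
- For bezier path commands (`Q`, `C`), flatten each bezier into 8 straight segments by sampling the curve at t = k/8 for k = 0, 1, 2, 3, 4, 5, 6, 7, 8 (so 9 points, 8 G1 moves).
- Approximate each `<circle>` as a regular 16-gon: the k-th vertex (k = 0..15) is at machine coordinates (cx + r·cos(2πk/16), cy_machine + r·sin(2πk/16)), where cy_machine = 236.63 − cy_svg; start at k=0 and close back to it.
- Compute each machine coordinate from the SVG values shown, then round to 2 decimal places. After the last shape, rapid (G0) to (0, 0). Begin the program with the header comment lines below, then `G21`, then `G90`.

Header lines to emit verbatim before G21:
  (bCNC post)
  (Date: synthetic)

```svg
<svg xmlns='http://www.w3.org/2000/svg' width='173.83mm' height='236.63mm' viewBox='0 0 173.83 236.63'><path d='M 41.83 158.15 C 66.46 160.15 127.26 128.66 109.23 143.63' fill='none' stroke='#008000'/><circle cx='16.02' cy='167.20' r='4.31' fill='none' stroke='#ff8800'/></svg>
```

1 u = 1 mm; y_m = 236.63 − y.

[1] `<path>` cubic bezier, #008000→engrave S228 F1916: (41.83,78.48) → (52.54,79.14) → (65.29,82.01) → (78.73,86.14) → (91.53,90.60) → (102.32,94.46) → (109.77,96.77) → (112.52,96.59) → (109.23,93.00)

[2] `<circle>` circle, #ff8800→score S512 F1782: (20.33,69.43) → (20.00,71.08) → (19.07,72.48) → (17.67,73.41) → (16.02,73.74) → (14.37,73.41) → (12.97,72.48) → (12.04,71.08) → (11.71,69.43) → (12.04,67.78) → (12.97,66.38) → (14.37,65.45) → (16.02,65.12) → (17.67,65.45) → (19.07,66.38) → (20.00,67.78) → (20.33,69.43) (closed)

(bCNC post)
(Date: synthetic)
G21
G90
G0 X41.83 Y78.48
M4 S228
G01 X52.54 Y79.14 F1916
G01 X65.29 Y82.01
G01 X78.73 Y86.14
G01 X91.53 Y90.60
G01 X102.32 Y94.46
G01 X109.77 Y96.77
G01 X112.52 Y96.59
G01 X109.23 Y93.00
G0 X20.33 Y69.43
M4 S512
G01 X20.00 Y71.08 F1782
G01 X19.07 Y72.48
G01 X17.67 Y73.41
G01 X16.02 Y73.74
G01 X14.37 Y73.41
G01 X12.97 Y72.48
G01 X12.04 Y71.08
G01 X11.71 Y69.43
G01 X12.04 Y67.78
G01 X12.97 Y66.38
G01 X14.37 Y65.45
G01 X16.02 Y65.12
G01 X17.67 Y65.45
G01 X19.07 Y66.38
G01 X20.00 Y67.78
G01 X20.33 Y69.43
M5
G0 X0.00 Y0.00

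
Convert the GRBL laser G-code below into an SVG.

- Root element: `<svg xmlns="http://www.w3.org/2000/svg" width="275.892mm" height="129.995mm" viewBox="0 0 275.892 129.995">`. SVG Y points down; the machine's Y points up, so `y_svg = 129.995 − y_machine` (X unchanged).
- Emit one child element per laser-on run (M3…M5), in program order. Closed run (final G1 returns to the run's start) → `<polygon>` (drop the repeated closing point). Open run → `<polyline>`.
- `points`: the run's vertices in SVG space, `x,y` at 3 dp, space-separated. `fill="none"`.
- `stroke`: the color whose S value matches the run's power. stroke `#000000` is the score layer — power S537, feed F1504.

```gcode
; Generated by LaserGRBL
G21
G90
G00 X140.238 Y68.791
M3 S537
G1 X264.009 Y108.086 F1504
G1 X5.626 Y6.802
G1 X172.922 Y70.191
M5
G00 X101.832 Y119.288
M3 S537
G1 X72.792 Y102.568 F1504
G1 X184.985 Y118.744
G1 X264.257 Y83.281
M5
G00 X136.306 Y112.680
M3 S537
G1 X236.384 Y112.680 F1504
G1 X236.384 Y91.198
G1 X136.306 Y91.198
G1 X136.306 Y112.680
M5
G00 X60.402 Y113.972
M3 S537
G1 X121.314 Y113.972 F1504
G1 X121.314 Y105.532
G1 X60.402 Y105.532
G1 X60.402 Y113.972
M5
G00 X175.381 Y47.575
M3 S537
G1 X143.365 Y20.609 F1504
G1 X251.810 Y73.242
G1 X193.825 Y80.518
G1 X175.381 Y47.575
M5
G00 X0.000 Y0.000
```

y_svg = 129.995 − y_m. Every run uses S537, so all elements get stroke `#000000` (score).

[1] open run; points: 140.238,61.204 264.009,21.909 5.626,123.193 172.922,59.804

[2] open run; points: 101.832,10.707 72.792,27.427 184.985,11.251 264.257,46.714

[3] closed run; points: 136.306,17.315 236.384,17.315 236.384,38.797 136.306,38.797

[4] closed run; points: 60.402,16.023 121.314,16.023 121.314,24.463 60.402,24.463

[5] closed run; points: 175.381,82.420 143.365,109.386 251.810,56.753 193.825,49.477

<svg xmlns="http://www.w3.org/2000/svg" width="275.892mm" height="129.995mm" viewBox="0 0 275.892 129.995">
  <polyline points="140.238,61.204 264.009,21.909 5.626,123.193 172.922,59.804" fill="none" stroke="#000000"/>
  <polyline points="101.832,10.707 72.792,27.427 184.985,11.251 264.257,46.714" fill="none" stroke="#000000"/>
  <polygon points="136.306,17.315 236.384,17.315 236.384,38.797 136.306,38.797" fill="none" stroke="#000000"/>
  <polygon points="60.402,16.023 121.314,16.023 121.314,24.463 60.402,24.463" fill="none" stroke="#000000"/>
  <polygon points="175.381,82.420 143.365,109.386 251.810,56.753 193.825,49.477" fill="none" stroke="#000000"/>
</svg>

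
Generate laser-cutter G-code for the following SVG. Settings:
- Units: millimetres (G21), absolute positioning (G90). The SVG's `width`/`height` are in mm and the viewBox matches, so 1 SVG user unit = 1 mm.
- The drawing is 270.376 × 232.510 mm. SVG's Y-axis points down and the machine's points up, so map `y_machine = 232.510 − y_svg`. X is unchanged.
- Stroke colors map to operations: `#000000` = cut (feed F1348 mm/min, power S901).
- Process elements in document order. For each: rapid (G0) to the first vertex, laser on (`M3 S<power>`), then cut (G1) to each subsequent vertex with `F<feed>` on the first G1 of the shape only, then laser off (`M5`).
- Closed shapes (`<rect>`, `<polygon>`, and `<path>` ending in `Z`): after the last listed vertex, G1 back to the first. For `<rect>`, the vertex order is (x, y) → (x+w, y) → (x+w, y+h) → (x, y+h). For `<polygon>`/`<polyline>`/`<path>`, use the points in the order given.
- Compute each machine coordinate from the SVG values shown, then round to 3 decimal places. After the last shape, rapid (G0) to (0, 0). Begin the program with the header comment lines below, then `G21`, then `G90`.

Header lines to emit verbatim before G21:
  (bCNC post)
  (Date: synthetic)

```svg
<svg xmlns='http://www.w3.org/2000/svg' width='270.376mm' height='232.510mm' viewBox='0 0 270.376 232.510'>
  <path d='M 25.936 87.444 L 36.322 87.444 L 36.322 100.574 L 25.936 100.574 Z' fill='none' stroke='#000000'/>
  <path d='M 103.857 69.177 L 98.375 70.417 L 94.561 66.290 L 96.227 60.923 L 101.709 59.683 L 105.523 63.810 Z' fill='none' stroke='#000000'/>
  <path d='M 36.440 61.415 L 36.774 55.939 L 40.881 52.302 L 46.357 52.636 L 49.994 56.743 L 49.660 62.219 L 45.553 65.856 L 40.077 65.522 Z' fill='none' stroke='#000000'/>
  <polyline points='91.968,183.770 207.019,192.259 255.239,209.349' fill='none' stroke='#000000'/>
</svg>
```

1 u = 1 mm; y_m = 232.510 − y.

[1] `<path>` rectangle, #000000→cut S901 F1348: (25.936,145.066) → (36.322,145.066) → (36.322,131.936) → (25.936,131.936) → (25.936,145.066) (closed)

[2] `<path>` regular polygon, #000000→cut S901 F1348: (103.857,163.333) → (98.375,162.093) → (94.561,166.220) → (96.227,171.587) → (101.709,172.827) → (105.523,168.700) → (103.857,163.333) (closed)

[3] `<path>` regular polygon, #000000→cut S901 F1348: (36.440,171.095) → (36.774,176.571) → (40.881,180.208) → (46.357,179.874) → (49.994,175.767) → (49.660,170.291) → (45.553,166.654) → (40.077,166.988) → (36.440,171.095) (closed)

[4] `<polyline>` open polyline, #000000→cut S901 F1348: (91.968,48.740) → (207.019,40.251) → (255.239,23.161)

(bCNC post)
(Date: synthetic)
G21
G90
G0 X25.936 Y145.066
M3 S901
G1 X36.322 Y145.066 F1348
G1 X36.322 Y131.936
G1 X25.936 Y131.936
G1 X25.936 Y145.066
M5
G0 X103.857 Y163.333
M3 S901
G1 X98.375 Y162.093 F1348
G1 X94.561 Y166.220
G1 X96.227 Y171.587
G1 X101.709 Y172.827
G1 X105.523 Y168.700
G1 X103.857 Y163.333
M5
G0 X36.440 Y171.095
M3 S901
G1 X36.774 Y176.571 F1348
G1 X40.881 Y180.208
G1 X46.357 Y179.874
G1 X49.994 Y175.767
G1 X49.660 Y170.291
G1 X45.553 Y166.654
G1 X40.077 Y166.988
G1 X36.440 Y171.095
M5
G0 X91.968 Y48.740
M3 S901
G1 X207.019 Y40.251 F1348
G1 X255.239 Y23.161
M5
G0 X0.000 Y0.000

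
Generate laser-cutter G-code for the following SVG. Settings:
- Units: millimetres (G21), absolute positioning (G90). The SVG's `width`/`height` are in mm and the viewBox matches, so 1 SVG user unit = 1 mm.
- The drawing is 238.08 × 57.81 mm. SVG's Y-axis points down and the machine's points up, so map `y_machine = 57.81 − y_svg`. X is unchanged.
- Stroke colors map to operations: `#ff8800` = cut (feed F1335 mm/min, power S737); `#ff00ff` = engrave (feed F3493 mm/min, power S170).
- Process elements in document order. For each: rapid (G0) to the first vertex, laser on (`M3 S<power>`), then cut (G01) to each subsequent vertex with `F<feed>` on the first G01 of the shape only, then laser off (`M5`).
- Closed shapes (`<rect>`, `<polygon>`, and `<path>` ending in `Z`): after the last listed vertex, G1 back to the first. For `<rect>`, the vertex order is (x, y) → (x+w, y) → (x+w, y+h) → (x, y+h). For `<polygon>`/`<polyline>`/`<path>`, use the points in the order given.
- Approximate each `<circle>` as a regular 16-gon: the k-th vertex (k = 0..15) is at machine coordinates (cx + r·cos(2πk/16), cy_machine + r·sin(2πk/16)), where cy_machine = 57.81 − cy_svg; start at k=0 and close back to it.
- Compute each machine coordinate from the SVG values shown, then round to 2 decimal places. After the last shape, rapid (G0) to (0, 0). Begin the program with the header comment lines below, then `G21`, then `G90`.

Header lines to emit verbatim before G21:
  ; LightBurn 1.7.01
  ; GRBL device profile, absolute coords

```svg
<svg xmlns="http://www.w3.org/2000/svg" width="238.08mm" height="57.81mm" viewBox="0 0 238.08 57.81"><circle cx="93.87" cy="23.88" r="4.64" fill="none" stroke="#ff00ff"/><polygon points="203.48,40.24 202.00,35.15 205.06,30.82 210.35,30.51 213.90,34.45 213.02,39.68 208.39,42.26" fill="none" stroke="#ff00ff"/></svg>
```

Since the viewBox matches the mm dimensions, user units are millimetres directly. The only transform is the Y-flip y_m = 57.81 − y_svg.

Shape 1 is a circle drawn with `<circle>`. Its stroke #ff00ff means engrave at S170, F3493. After flipping Y the toolpath is (98.51,33.93) → (98.16,35.71) → (97.15,37.21) → (95.65,38.22) → (93.87,38.57) → (92.09,38.22) → (90.59,37.21) → (89.58,35.71) → (89.23,33.93) → (89.58,32.15) → (90.59,30.65) → (92.09,29.64) → (93.87,29.29) → (95.65,29.64) → (97.15,30.65) → (98.16,32.15) → (98.51,33.93), returning to the start.

Shape 2 is a regular polygon drawn with `<polygon>`. Its stroke #ff00ff means engrave at S170, F3493. After flipping Y the toolpath is (203.48,17.57) → (202.00,22.66) → (205.06,26.99) → (210.35,27.30) → (213.90,23.36) → (213.02,18.13) → (208.39,15.55) → (203.48,17.57), returning to the start.

; LightBurn 1.7.01
; GRBL device profile, absolute coords
G21
G90
G0 X98.51 Y33.93
M3 S170
G01 X98.16 Y35.71 F3493
G01 X97.15 Y37.21
G01 X95.65 Y38.22
G01 X93.87 Y38.57
G01 X92.09 Y38.22
G01 X90.59 Y37.21
G01 X89.58 Y35.71
G01 X89.23 Y33.93
G01 X89.58 Y32.15
G01 X90.59 Y30.65
G01 X92.09 Y29.64
G01 X93.87 Y29.29
G01 X95.65 Y29.64
G01 X97.15 Y30.65
G01 X98.16 Y32.15
G01 X98.51 Y33.93
M5
G0 X203.48 Y17.57
M3 S170
G01 X202.00 Y22.66 F3493
G01 X205.06 Y26.99
G01 X210.35 Y27.30
G01 X213.90 Y23.36
G01 X213.02 Y18.13
G01 X208.39 Y15.55
G01 X203.48 Y17.57
M5
G0 X0.00 Y0.00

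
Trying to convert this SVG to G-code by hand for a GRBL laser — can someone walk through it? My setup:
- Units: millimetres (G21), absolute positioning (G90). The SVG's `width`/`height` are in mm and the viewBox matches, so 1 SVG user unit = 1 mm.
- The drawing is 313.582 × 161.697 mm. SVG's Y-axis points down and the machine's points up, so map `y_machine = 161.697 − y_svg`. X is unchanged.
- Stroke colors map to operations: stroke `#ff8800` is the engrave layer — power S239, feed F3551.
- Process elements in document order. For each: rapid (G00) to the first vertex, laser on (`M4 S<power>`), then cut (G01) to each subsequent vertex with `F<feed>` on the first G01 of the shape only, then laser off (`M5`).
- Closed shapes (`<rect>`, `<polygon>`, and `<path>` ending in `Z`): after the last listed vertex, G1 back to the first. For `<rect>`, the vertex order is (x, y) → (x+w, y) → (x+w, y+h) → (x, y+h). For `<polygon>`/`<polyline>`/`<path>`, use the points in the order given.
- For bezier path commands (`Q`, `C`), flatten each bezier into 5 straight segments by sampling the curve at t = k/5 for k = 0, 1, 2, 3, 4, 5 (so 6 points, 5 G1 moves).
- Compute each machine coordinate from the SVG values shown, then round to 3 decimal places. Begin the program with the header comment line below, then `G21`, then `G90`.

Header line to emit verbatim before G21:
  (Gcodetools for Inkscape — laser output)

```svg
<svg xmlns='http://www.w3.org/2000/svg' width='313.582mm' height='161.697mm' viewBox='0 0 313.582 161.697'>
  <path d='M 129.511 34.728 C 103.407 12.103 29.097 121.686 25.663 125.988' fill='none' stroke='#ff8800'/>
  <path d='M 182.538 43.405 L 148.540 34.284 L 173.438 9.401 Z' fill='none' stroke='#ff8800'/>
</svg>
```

(Gcodetools for Inkscape — laser output)
G21
G90
G00 X129.511 Y126.969
M4 S239
G01 X109.017 Y126.579 F3551
G01 X82.669 Y105.858
G01 X56.183 Y76.207
G01 X35.276 Y49.024
G01 X25.663 Y35.709
M5
G00 X182.538 Y118.292
M4 S239
G01 X148.540 Y127.413 F3551
G01 X173.438 Y152.296
G01 X182.538 Y118.292
M5

Since the viewBox matches the mm dimensions, user units are millimetres directly. The only transform is the Y-flip y_m = 161.697 − y_svg.

Shape 1 is a cubic bezier drawn with `<path>`. Its stroke #ff8800 means engrave at S239, F3551. After flipping Y the toolpath is (129.511,126.969) → (109.017,126.579) → (82.669,105.858) → (56.183,76.207) → (35.276,49.024) → (25.663,35.709).

Shape 2 is a regular polygon drawn with `<path>`. Its stroke #ff8800 means engrave at S239, F3551. After flipping Y the toolpath is (182.538,118.292) → (148.540,127.413) → (173.438,152.296) → (182.538,118.292), returning to the start.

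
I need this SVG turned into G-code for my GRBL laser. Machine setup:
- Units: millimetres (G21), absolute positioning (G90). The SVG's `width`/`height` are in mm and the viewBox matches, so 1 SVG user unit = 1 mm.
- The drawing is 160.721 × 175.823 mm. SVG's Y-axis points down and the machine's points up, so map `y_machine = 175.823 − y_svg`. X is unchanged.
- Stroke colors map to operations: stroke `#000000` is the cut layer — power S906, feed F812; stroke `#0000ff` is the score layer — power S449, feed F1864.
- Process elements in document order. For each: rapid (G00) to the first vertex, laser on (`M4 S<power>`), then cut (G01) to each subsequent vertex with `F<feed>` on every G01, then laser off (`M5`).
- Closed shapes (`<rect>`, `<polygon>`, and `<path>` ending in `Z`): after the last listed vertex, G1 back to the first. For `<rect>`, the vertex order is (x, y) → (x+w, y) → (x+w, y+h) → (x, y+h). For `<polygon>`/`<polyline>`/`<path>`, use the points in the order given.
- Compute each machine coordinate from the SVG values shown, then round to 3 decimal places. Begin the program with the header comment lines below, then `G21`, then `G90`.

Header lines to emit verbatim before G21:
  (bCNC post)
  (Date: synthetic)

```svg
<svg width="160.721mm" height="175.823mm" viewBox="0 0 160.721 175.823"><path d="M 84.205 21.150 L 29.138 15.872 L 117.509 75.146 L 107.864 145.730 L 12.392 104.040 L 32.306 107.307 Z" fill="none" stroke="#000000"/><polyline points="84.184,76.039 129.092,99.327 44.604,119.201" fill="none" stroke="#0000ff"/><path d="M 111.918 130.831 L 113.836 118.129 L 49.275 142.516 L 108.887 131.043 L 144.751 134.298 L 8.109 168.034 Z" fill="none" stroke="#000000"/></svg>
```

(bCNC post)
(Date: synthetic)
G21
G90
G00 X84.205 Y154.673
M4 S906
G01 X29.138 Y159.951 F812
G01 X117.509 Y100.677 F812
G01 X107.864 Y30.093 F812
G01 X12.392 Y71.783 F812
G01 X32.306 Y68.516 F812
G01 X84.205 Y154.673 F812
M5
G00 X84.184 Y99.784
M4 S449
G01 X129.092 Y76.496 F1864
G01 X44.604 Y56.622 F1864
M5
G00 X111.918 Y44.992
M4 S906
G01 X113.836 Y57.694 F812
G01 X49.275 Y33.307 F812
G01 X108.887 Y44.780 F812
G01 X144.751 Y41.525 F812
G01 X8.109 Y7.789 F812
G01 X111.918 Y44.992 F812
M5

viewBox `0 0 160.721 175.823` with mm width/height → 1 unit = 1 mm. Flip: y_m = 175.823 − y_svg.

**Shape 1** — `<path>` closed polygon, stroke `#000000` → cut (S906, F812). Machine vertices: (84.205,154.673) → (29.138,159.951) → (117.509,100.677) → (107.864,30.093) → (12.392,71.783) → (32.306,68.516) → (84.205,154.673). Closed: final G1 returns to the first vertex.

**Shape 2** — `<polyline>` open polyline, stroke `#0000ff` → score (S449, F1864). Machine vertices: (84.184,99.784) → (129.092,76.496) → (44.604,56.622). Open path.

**Shape 3** — `<path>` closed polygon, stroke `#000000` → cut (S906, F812). Machine vertices: (111.918,44.992) → (113.836,57.694) → (49.275,33.307) → (108.887,44.780) → (144.751,41.525) → (8.109,7.789) → (111.918,44.992). Closed: final G1 returns to the first vertex.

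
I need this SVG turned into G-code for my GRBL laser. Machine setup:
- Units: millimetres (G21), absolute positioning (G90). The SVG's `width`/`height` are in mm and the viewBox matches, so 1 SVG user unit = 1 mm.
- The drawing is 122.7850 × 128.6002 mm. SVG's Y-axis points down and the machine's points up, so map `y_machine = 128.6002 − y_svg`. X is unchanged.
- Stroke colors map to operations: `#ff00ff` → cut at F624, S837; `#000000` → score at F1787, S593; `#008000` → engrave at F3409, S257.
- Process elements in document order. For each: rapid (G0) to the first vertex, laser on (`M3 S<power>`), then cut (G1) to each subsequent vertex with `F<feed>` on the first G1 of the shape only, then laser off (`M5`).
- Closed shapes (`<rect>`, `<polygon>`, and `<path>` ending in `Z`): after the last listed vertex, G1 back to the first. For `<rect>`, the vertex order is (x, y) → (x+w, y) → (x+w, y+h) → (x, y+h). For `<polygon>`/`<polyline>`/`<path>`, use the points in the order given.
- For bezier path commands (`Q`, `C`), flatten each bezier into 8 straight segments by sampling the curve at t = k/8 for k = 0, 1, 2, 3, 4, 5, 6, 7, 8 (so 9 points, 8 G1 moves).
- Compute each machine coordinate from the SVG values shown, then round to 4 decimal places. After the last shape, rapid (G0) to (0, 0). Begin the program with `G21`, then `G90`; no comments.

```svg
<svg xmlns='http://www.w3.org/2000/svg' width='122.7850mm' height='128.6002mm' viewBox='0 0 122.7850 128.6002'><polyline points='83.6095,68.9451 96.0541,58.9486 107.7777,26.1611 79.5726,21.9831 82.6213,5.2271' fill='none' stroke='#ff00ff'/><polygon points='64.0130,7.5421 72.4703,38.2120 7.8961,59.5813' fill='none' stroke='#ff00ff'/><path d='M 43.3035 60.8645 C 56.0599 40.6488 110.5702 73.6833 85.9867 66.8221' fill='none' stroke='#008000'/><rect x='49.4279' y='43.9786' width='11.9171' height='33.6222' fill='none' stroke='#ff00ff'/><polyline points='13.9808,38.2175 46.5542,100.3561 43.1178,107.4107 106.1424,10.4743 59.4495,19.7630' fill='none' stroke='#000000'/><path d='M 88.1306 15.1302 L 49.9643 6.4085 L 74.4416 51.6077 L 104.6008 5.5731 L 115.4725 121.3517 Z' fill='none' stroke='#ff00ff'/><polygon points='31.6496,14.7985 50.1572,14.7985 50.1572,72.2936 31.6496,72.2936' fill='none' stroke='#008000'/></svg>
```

G21
G90
G0 X83.6095 Y59.6551
M3 S837
G1 X96.0541 Y69.6516 F624
G1 X107.7777 Y102.4391
G1 X79.5726 Y106.6171
G1 X82.6213 Y123.3731
M5
G0 X64.0130 Y121.0581
M3 S837
G1 X72.4703 Y90.3882 F624
G1 X7.8961 Y69.0189
G1 X64.0130 Y121.0581
M5
G0 X43.3035 Y67.7357
M3 S257
G1 X49.8083 Y73.0024 F3409
G1 X58.8114 Y74.3685
G1 X68.8965 Y72.9254
G1 X78.6476 Y69.7648
G1 X86.6483 Y65.9783
G1 X91.4825 Y62.6572
G1 X91.7340 Y60.8933
G1 X85.9867 Y61.7781
M5
G0 X49.4279 Y84.6216
M3 S837
G1 X61.3450 Y84.6216 F624
G1 X61.3450 Y50.9994
G1 X49.4279 Y50.9994
G1 X49.4279 Y84.6216
M5
G0 X13.9808 Y90.3827
M3 S593
G1 X46.5542 Y28.2441 F1787
G1 X43.1178 Y21.1895
G1 X106.1424 Y118.1259
G1 X59.4495 Y108.8372
M5
G0 X88.1306 Y113.4700
M3 S837
G1 X49.9643 Y122.1917 F624
G1 X74.4416 Y76.9925
G1 X104.6008 Y123.0271
G1 X115.4725 Y7.2485
G1 X88.1306 Y113.4700
M5
G0 X31.6496 Y113.8017
M3 S257
G1 X50.1572 Y113.8017 F3409
G1 X50.1572 Y56.3066
G1 X31.6496 Y56.3066
G1 X31.6496 Y113.8017
M5
G0 X0.0000 Y0.0000

1 u = 1 mm; y_m = 128.6002 − y.

[1] `<polyline>` open polyline, #ff00ff→cut S837 F624: (83.6095,59.6551) → (96.0541,69.6516) → (107.7777,102.4391) → (79.5726,106.6171) → (82.6213,123.3731)

[2] `<polygon>` closed polygon, #ff00ff→cut S837 F624: (64.0130,121.0581) → (72.4703,90.3882) → (7.8961,69.0189) → (64.0130,121.0581) (closed)

[3] `<path>` cubic bezier, #008000→engrave S257 F3409: (43.3035,67.7357) → (49.8083,73.0024) → (58.8114,74.3685) → (68.8965,72.9254) → (78.6476,69.7648) → (86.6483,65.9783) → (91.4825,62.6572) → (91.7340,60.8933) → (85.9867,61.7781)

[4] `<rect>` rectangle, #ff00ff→cut S837 F624: (49.4279,84.6216) → (61.3450,84.6216) → (61.3450,50.9994) → (49.4279,50.9994) → (49.4279,84.6216) (closed)

[5] `<polyline>` open polyline, #000000→score S593 F1787: (13.9808,90.3827) → (46.5542,28.2441) → (43.1178,21.1895) → (106.1424,118.1259) → (59.4495,108.8372)

[6] `<path>` closed polygon, #ff00ff→cut S837 F624: (88.1306,113.4700) → (49.9643,122.1917) → (74.4416,76.9925) → (104.6008,123.0271) → (115.4725,7.2485) → (88.1306,113.4700) (closed)

[7] `<polygon>` rectangle, #008000→engrave S257 F3409: (31.6496,113.8017) → (50.1572,113.8017) → (50.1572,56.3066) → (31.6496,56.3066) → (31.6496,113.8017) (closed)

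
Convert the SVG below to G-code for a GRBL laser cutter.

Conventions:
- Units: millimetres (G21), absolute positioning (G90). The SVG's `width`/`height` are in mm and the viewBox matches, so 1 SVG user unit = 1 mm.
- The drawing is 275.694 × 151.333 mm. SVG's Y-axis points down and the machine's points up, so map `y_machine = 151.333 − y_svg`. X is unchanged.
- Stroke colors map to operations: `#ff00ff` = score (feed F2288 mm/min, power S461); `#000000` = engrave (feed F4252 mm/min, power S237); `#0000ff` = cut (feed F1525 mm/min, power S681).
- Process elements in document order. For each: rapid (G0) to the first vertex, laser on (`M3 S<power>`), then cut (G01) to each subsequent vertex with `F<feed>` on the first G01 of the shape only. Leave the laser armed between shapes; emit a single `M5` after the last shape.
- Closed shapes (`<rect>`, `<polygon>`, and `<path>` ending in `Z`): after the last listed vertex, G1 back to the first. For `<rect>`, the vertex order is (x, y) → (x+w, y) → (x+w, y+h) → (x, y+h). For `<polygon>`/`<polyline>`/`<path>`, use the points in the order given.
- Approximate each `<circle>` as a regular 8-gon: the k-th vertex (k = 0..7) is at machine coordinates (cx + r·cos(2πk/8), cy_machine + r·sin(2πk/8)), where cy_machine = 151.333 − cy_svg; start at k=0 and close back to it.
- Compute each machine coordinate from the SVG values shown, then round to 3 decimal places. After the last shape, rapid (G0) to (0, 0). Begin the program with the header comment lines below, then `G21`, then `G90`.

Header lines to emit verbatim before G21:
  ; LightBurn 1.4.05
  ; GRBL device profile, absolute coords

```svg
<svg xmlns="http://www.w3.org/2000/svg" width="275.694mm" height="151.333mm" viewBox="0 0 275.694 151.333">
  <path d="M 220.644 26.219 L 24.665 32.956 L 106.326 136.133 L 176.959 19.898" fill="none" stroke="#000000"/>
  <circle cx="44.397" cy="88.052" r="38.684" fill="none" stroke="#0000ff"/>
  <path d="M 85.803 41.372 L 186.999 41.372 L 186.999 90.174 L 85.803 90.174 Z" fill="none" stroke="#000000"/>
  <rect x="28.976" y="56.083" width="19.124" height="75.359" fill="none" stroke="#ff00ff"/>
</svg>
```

; LightBurn 1.4.05
; GRBL device profile, absolute coords
G21
G90
G0 X220.644 Y125.114
M3 S237
G01 X24.665 Y118.377 F4252
G01 X106.326 Y15.200
G01 X176.959 Y131.435
G0 X83.081 Y63.281
M3 S681
G01 X71.751 Y90.635 F1525
G01 X44.397 Y101.965
G01 X17.043 Y90.635
G01 X5.713 Y63.281
G01 X17.043 Y35.927
G01 X44.397 Y24.597
G01 X71.751 Y35.927
G01 X83.081 Y63.281
G0 X85.803 Y109.961
M3 S237
G01 X186.999 Y109.961 F4252
G01 X186.999 Y61.159
G01 X85.803 Y61.159
G01 X85.803 Y109.961
G0 X28.976 Y95.250
M3 S461
G01 X48.100 Y95.250 F2288
G01 X48.100 Y19.891
G01 X28.976 Y19.891
G01 X28.976 Y95.250
M5
G0 X0.000 Y0.000

viewBox `0 0 275.694 151.333` with mm width/height → 1 unit = 1 mm. Flip: y_m = 151.333 − y_svg.

**Shape 1** — `<path>` open polyline, stroke `#000000` → engrave (S237, F4252). Machine vertices: (220.644,125.114) → (24.665,118.377) → (106.326,15.200) → (176.959,131.435). Open path.

**Shape 2** — `<circle>` circle, stroke `#0000ff` → cut (S681, F1525). Machine vertices: (83.081,63.281) → (71.751,90.635) → (44.397,101.965) → (17.043,90.635) → (5.713,63.281) → (17.043,35.927) → (44.397,24.597) → (71.751,35.927) → (83.081,63.281). Closed: final G1 returns to the first vertex.

**Shape 3** — `<path>` rectangle, stroke `#000000` → engrave (S237, F4252). Machine vertices: (85.803,109.961) → (186.999,109.961) → (186.999,61.159) → (85.803,61.159) → (85.803,109.961). Closed: final G1 returns to the first vertex.

**Shape 4** — `<rect>` rectangle, stroke `#ff00ff` → score (S461, F2288). Machine vertices: (28.976,95.250) → (48.100,95.250) → (48.100,19.891) → (28.976,19.891) → (28.976,95.250). Closed: final G1 returns to the first vertex.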